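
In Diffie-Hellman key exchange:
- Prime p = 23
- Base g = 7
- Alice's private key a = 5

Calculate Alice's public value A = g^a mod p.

Step 1: A = g^a mod p = 7^5 mod 23.
  7^1 mod 23 = 7
  7^2 mod 23 = (7 * 7) mod 23 = 3
  7^3 mod 23 = (3 * 7) mod 23 = 21
  7^4 mod 23 = (21 * 7) mod 23 = 9
  7^5 mod 23 = (9 * 7) mod 23 = 17
Result: A = 17.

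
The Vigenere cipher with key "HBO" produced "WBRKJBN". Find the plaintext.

Step 1: Extend key: HBOHBOH
Step 2: Decrypt each letter (c - k) mod 26:
  W(22) - H(7) = (22-7) mod 26 = 15 = P
  B(1) - B(1) = (1-1) mod 26 = 0 = A
  R(17) - O(14) = (17-14) mod 26 = 3 = D
  K(10) - H(7) = (10-7) mod 26 = 3 = D
  J(9) - B(1) = (9-1) mod 26 = 8 = I
  B(1) - O(14) = (1-14) mod 26 = 13 = N
  N(13) - H(7) = (13-7) mod 26 = 6 = G
Plaintext: PADDING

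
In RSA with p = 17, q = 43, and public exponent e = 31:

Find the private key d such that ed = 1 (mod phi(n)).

Step 1: n = 17 * 43 = 731.
Step 2: phi(n) = 16 * 42 = 672.
Step 3: Find d such that 31 * d = 1 (mod 672).
Step 4: d = 31^(-1) mod 672 = 607.
Verification: 31 * 607 = 18817 = 28 * 672 + 1.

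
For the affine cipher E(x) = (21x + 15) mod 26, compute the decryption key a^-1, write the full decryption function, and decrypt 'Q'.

Step 1: Find a^-1, the modular inverse of 21 mod 26.
Step 2: We need 21 * a^-1 = 1 (mod 26).
Step 3: 21 * 5 = 105 = 4 * 26 + 1, so a^-1 = 5.
Step 4: D(y) = 5(y - 15) mod 26.
Step 5: Apply to 'Q' (y = 16): D(16) = 5 * (16 - 15) mod 26 = 5 * 1 mod 26 = 5 -> 'F'.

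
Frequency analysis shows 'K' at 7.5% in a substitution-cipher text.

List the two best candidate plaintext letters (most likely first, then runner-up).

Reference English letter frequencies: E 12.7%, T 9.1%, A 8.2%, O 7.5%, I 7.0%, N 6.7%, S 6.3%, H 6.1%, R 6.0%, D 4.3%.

Step 1: Observed frequency of 'K' is 7.5%.
Step 2: Compute distances to each reference frequency and sort:
  O (7.5%): difference = 0.0% <-- BEST
  I (7.0%): difference = 0.5% <-- RUNNER-UP
  A (8.2%): difference = 0.7%
  N (6.7%): difference = 0.8%
  S (6.3%): difference = 1.2%
Step 3: Most likely is 'O' (7.5%, diff 0.0%); second most likely is 'I' (7.0%, diff 0.5%).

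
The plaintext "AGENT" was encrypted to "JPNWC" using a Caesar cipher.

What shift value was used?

Step 1: Compare first letters: A (position 0) -> J (position 9).
Step 2: Shift = (9 - 0) mod 26 = 9.
The shift value is 9.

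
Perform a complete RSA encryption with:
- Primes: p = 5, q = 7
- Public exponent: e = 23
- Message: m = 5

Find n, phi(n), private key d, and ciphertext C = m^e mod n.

Step 1: n = 5 * 7 = 35.
Step 2: phi(n) = (5-1)(7-1) = 4 * 6 = 24.
Step 3: Find d = 23^(-1) mod 24 = 23.
  Verify: 23 * 23 = 529 = 1 (mod 24).
Step 4: C = 5^23 mod 35 = 10.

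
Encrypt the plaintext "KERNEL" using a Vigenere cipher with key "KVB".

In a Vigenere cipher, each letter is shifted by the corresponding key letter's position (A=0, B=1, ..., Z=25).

Step 1: Repeat key to match plaintext length:
  Plaintext: KERNEL
  Key:       KVBKVB
Step 2: Encrypt each letter:
  K(10) + K(10) = (10+10) mod 26 = 20 = U
  E(4) + V(21) = (4+21) mod 26 = 25 = Z
  R(17) + B(1) = (17+1) mod 26 = 18 = S
  N(13) + K(10) = (13+10) mod 26 = 23 = X
  E(4) + V(21) = (4+21) mod 26 = 25 = Z
  L(11) + B(1) = (11+1) mod 26 = 12 = M
Ciphertext: UZSXZM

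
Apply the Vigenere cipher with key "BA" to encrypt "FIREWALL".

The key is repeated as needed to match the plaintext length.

Step 1: Repeat key to match plaintext length:
  Plaintext: FIREWALL
  Key:       BABABABA
Step 2: Encrypt each letter:
  F(5) + B(1) = (5+1) mod 26 = 6 = G
  I(8) + A(0) = (8+0) mod 26 = 8 = I
  R(17) + B(1) = (17+1) mod 26 = 18 = S
  E(4) + A(0) = (4+0) mod 26 = 4 = E
  W(22) + B(1) = (22+1) mod 26 = 23 = X
  A(0) + A(0) = (0+0) mod 26 = 0 = A
  L(11) + B(1) = (11+1) mod 26 = 12 = M
  L(11) + A(0) = (11+0) mod 26 = 11 = L
Ciphertext: GISEXAML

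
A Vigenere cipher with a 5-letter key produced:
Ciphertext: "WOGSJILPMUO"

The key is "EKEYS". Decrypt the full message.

Step 1: Key 'EKEYS' has length 5. Extended key: EKEYSEKEYSE
Step 2: Decrypt each position:
  W(22) - E(4) = 18 = S
  O(14) - K(10) = 4 = E
  G(6) - E(4) = 2 = C
  S(18) - Y(24) = 20 = U
  J(9) - S(18) = 17 = R
  I(8) - E(4) = 4 = E
  L(11) - K(10) = 1 = B
  P(15) - E(4) = 11 = L
  M(12) - Y(24) = 14 = O
  U(20) - S(18) = 2 = C
  O(14) - E(4) = 10 = K
Plaintext: SECUREBLOCK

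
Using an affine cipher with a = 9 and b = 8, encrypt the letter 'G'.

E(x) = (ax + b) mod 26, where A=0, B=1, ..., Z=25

Step 1: Convert 'G' to number: x = 6.
Step 2: E(6) = (9 * 6 + 8) mod 26 = 62 mod 26 = 10.
Step 3: Convert 10 back to letter: K.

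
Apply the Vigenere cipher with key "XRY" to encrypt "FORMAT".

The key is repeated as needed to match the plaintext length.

Step 1: Repeat key to match plaintext length:
  Plaintext: FORMAT
  Key:       XRYXRY
Step 2: Encrypt each letter:
  F(5) + X(23) = (5+23) mod 26 = 2 = C
  O(14) + R(17) = (14+17) mod 26 = 5 = F
  R(17) + Y(24) = (17+24) mod 26 = 15 = P
  M(12) + X(23) = (12+23) mod 26 = 9 = J
  A(0) + R(17) = (0+17) mod 26 = 17 = R
  T(19) + Y(24) = (19+24) mod 26 = 17 = R
Ciphertext: CFPJRR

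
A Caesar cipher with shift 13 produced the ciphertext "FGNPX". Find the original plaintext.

Step 1: Reverse the shift by subtracting 13 from each letter position.
  F (position 5) -> position (5-13) mod 26 = 18 -> S
  G (position 6) -> position (6-13) mod 26 = 19 -> T
  N (position 13) -> position (13-13) mod 26 = 0 -> A
  P (position 15) -> position (15-13) mod 26 = 2 -> C
  X (position 23) -> position (23-13) mod 26 = 10 -> K
Decrypted message: STACK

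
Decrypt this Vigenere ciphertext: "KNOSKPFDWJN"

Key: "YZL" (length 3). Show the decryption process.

Step 1: Key 'YZL' has length 3. Extended key: YZLYZLYZLYZ
Step 2: Decrypt each position:
  K(10) - Y(24) = 12 = M
  N(13) - Z(25) = 14 = O
  O(14) - L(11) = 3 = D
  S(18) - Y(24) = 20 = U
  K(10) - Z(25) = 11 = L
  P(15) - L(11) = 4 = E
  F(5) - Y(24) = 7 = H
  D(3) - Z(25) = 4 = E
  W(22) - L(11) = 11 = L
  J(9) - Y(24) = 11 = L
  N(13) - Z(25) = 14 = O
Plaintext: MODULEHELLO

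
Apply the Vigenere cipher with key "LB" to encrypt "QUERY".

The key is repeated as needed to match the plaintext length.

Step 1: Repeat key to match plaintext length:
  Plaintext: QUERY
  Key:       LBLBL
Step 2: Encrypt each letter:
  Q(16) + L(11) = (16+11) mod 26 = 1 = B
  U(20) + B(1) = (20+1) mod 26 = 21 = V
  E(4) + L(11) = (4+11) mod 26 = 15 = P
  R(17) + B(1) = (17+1) mod 26 = 18 = S
  Y(24) + L(11) = (24+11) mod 26 = 9 = J
Ciphertext: BVPSJ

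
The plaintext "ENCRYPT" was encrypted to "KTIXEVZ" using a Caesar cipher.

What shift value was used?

Step 1: Compare first letters: E (position 4) -> K (position 10).
Step 2: Shift = (10 - 4) mod 26 = 6.
The shift value is 6.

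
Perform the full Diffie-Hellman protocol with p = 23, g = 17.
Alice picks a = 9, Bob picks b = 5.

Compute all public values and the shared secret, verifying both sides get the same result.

Step 1: A = g^a mod p = 17^9 mod 23 = 7.
Step 2: B = g^b mod p = 17^5 mod 23 = 21.
Step 3: Alice computes s = B^a mod p = 21^9 mod 23 = 17.
Step 4: Bob computes s = A^b mod p = 7^5 mod 23 = 17.
Both sides agree: shared secret = 17.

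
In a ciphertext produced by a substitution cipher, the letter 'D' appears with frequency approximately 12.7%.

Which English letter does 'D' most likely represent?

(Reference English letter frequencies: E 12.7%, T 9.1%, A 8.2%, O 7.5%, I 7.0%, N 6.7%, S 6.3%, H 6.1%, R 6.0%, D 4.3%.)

Step 1: The observed frequency is 12.7%.
Step 2: Compare with English frequencies:
  E: 12.7% (difference: 0.0%) <-- closest
  T: 9.1% (difference: 3.6%)
  A: 8.2% (difference: 4.5%)
  O: 7.5% (difference: 5.2%)
  I: 7.0% (difference: 5.7%)
  N: 6.7% (difference: 6.0%)
  S: 6.3% (difference: 6.4%)
  H: 6.1% (difference: 6.6%)
  R: 6.0% (difference: 6.7%)
  D: 4.3% (difference: 8.4%)
Step 3: 'D' most likely represents 'E' (frequency 12.7%).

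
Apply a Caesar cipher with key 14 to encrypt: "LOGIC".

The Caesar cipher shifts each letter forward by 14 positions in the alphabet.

Step 1: For each letter, shift forward by 14 positions (mod 26).
  L (position 11) -> position (11+14) mod 26 = 25 -> Z
  O (position 14) -> position (14+14) mod 26 = 2 -> C
  G (position 6) -> position (6+14) mod 26 = 20 -> U
  I (position 8) -> position (8+14) mod 26 = 22 -> W
  C (position 2) -> position (2+14) mod 26 = 16 -> Q
Result: ZCUWQ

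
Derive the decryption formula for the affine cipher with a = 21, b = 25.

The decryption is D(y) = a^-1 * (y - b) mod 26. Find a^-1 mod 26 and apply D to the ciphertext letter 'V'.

Step 1: Find a^-1, the modular inverse of 21 mod 26.
Step 2: We need 21 * a^-1 = 1 (mod 26).
Step 3: 21 * 5 = 105 = 4 * 26 + 1, so a^-1 = 5.
Step 4: D(y) = 5(y - 25) mod 26.
Step 5: Apply to 'V' (y = 21): D(21) = 5 * (21 - 25) mod 26 = 5 * -4 mod 26 = 6 -> 'G'.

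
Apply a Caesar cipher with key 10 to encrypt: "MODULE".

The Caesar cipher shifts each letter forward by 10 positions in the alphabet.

Step 1: For each letter, shift forward by 10 positions (mod 26).
  M (position 12) -> position (12+10) mod 26 = 22 -> W
  O (position 14) -> position (14+10) mod 26 = 24 -> Y
  D (position 3) -> position (3+10) mod 26 = 13 -> N
  U (position 20) -> position (20+10) mod 26 = 4 -> E
  L (position 11) -> position (11+10) mod 26 = 21 -> V
  E (position 4) -> position (4+10) mod 26 = 14 -> O
Result: WYNEVO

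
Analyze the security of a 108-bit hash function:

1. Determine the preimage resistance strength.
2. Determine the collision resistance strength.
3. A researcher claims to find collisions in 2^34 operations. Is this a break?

Step 1: Preimage resistance requires brute-force of 2^108 operations.
Step 2: Collision resistance (birthday bound) = 2^(108/2) = 2^54.
Step 3: The claimed attack costs 2^34 operations.
Step 4: Since 2^34 < 2^54, the claimed attack beats the generic birthday bound, so collision resistance is broken.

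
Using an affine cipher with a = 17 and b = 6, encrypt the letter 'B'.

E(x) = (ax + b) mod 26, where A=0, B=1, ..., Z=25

Step 1: Convert 'B' to number: x = 1.
Step 2: E(1) = (17 * 1 + 6) mod 26 = 23 mod 26 = 23.
Step 3: Convert 23 back to letter: X.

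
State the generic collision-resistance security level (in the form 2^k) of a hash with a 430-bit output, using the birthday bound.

Step 1: The birthday paradox gives collision probability ~50% after sqrt(2^n) = 2^(n/2) hashes.
Step 2: For 430-bit output: 2^(430/2) = 2^215.
Step 3: Approximately 2^215 hash computations needed.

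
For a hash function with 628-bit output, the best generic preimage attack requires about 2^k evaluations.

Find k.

Step 1: The hash has a 628-bit output.
Step 2: Preimage resistance means: given a digest h(x), it should be infeasible to find any input that hashes to it.
With a 628-bit output there are 2^628 possible digests, so a generic brute-force preimage search costs about 2^628 evaluations.
Step 3: Security level = 628 bits.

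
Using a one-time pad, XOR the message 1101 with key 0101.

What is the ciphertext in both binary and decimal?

Step 1: Write out the XOR operation bit by bit:
  Message: 1101
  Key:     0101
  XOR:     1000
Step 2: Convert to decimal: 1000 = 8.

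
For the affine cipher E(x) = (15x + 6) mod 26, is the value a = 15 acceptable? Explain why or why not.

Step 1: Compute gcd(15, 26).
Step 2: gcd(15, 26) = 1.
Since gcd = 1, 15 is coprime with 26, so it is a valid key.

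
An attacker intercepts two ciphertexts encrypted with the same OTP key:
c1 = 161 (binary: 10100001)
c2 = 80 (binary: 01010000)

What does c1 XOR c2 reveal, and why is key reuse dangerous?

Step 1: c1 XOR c2 = (m1 XOR k) XOR (m2 XOR k).
Step 2: By XOR associativity/commutativity: = m1 XOR m2 XOR k XOR k = m1 XOR m2.
Step 3: 10100001 XOR 01010000 = 11110001 = 241.
Step 4: The key cancels out! An attacker learns m1 XOR m2 = 241, revealing the relationship between plaintexts.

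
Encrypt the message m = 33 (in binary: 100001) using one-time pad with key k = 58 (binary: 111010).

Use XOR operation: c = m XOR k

Step 1: Write out the XOR operation bit by bit:
  Message: 100001
  Key:     111010
  XOR:     011011
Step 2: Convert to decimal: 011011 = 27.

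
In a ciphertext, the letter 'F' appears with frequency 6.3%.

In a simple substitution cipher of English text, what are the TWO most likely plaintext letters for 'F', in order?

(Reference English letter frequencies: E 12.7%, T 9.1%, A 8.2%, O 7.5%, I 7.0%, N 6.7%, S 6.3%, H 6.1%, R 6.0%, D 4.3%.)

Step 1: Observed frequency of 'F' is 6.3%.
Step 2: Compute distances to each reference frequency and sort:
  S (6.3%): difference = 0.0% <-- BEST
  H (6.1%): difference = 0.2% <-- RUNNER-UP
  R (6.0%): difference = 0.3%
  N (6.7%): difference = 0.4%
  I (7.0%): difference = 0.7%
Step 3: Most likely is 'S' (6.3%, diff 0.0%); second most likely is 'H' (6.1%, diff 0.2%).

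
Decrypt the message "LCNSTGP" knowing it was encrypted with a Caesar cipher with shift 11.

Step 1: Reverse the shift by subtracting 11 from each letter position.
  L (position 11) -> position (11-11) mod 26 = 0 -> A
  C (position 2) -> position (2-11) mod 26 = 17 -> R
  N (position 13) -> position (13-11) mod 26 = 2 -> C
  S (position 18) -> position (18-11) mod 26 = 7 -> H
  T (position 19) -> position (19-11) mod 26 = 8 -> I
  G (position 6) -> position (6-11) mod 26 = 21 -> V
  P (position 15) -> position (15-11) mod 26 = 4 -> E
Decrypted message: ARCHIVE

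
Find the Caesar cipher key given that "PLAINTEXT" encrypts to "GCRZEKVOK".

Step 1: Compare first letters: P (position 15) -> G (position 6).
Step 2: Shift = (6 - 15) mod 26 = 17.
The shift value is 17.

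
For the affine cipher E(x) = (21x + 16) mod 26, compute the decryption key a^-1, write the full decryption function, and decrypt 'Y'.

Step 1: Find a^-1, the modular inverse of 21 mod 26.
Step 2: We need 21 * a^-1 = 1 (mod 26).
Step 3: 21 * 5 = 105 = 4 * 26 + 1, so a^-1 = 5.
Step 4: D(y) = 5(y - 16) mod 26.
Step 5: Apply to 'Y' (y = 24): D(24) = 5 * (24 - 16) mod 26 = 5 * 8 mod 26 = 14 -> 'O'.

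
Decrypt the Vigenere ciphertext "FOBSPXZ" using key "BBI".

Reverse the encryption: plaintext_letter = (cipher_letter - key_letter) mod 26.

Step 1: Extend key: BBIBBIB
Step 2: Decrypt each letter (c - k) mod 26:
  F(5) - B(1) = (5-1) mod 26 = 4 = E
  O(14) - B(1) = (14-1) mod 26 = 13 = N
  B(1) - I(8) = (1-8) mod 26 = 19 = T
  S(18) - B(1) = (18-1) mod 26 = 17 = R
  P(15) - B(1) = (15-1) mod 26 = 14 = O
  X(23) - I(8) = (23-8) mod 26 = 15 = P
  Z(25) - B(1) = (25-1) mod 26 = 24 = Y
Plaintext: ENTROPY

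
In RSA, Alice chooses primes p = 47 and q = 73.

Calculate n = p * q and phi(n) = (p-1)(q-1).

Step 1: n = p * q = 47 * 73 = 3431.
Step 2: phi(n) = (p-1)(q-1) = 46 * 72 = 3312.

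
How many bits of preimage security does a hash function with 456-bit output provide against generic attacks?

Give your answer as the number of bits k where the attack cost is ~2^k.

Step 1: The hash has a 456-bit output.
Step 2: Preimage resistance means: given a digest h(x), it should be infeasible to find any input that hashes to it.
With a 456-bit output there are 2^456 possible digests, so a generic brute-force preimage search costs about 2^456 evaluations.
Step 3: Security level = 456 bits.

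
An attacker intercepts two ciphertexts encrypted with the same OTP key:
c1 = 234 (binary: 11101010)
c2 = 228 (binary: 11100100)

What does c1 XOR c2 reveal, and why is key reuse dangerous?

Step 1: c1 XOR c2 = (m1 XOR k) XOR (m2 XOR k).
Step 2: By XOR associativity/commutativity: = m1 XOR m2 XOR k XOR k = m1 XOR m2.
Step 3: 11101010 XOR 11100100 = 00001110 = 14.
Step 4: The key cancels out! An attacker learns m1 XOR m2 = 14, revealing the relationship between plaintexts.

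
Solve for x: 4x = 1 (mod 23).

Step 1: We need x such that 4 * x = 1 (mod 23).
Step 2: Using the extended Euclidean algorithm or trial:
  4 * 6 = 24 = 1 * 23 + 1.
Step 3: Since 24 mod 23 = 1, the inverse is x = 6.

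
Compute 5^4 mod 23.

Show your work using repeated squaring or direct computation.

Step 1: Compute 5^4 mod 23 step by step, reducing modulo 23 at each step.
  5^1 mod 23 = 5
  5^2 mod 23 = (5 * 5) mod 23 = 2
  5^3 mod 23 = (2 * 5) mod 23 = 10
  5^4 mod 23 = (10 * 5) mod 23 = 4
Step 2: Result = 4.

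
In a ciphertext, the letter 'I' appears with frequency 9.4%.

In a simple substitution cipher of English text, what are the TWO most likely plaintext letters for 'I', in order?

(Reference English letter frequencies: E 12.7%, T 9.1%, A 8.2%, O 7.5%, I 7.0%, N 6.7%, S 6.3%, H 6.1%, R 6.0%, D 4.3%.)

Step 1: Observed frequency of 'I' is 9.4%.
Step 2: Compute distances to each reference frequency and sort:
  T (9.1%): difference = 0.3% <-- BEST
  A (8.2%): difference = 1.2% <-- RUNNER-UP
  O (7.5%): difference = 1.9%
  I (7.0%): difference = 2.4%
  N (6.7%): difference = 2.7%
Step 3: Most likely is 'T' (9.1%, diff 0.3%); second most likely is 'A' (8.2%, diff 1.2%).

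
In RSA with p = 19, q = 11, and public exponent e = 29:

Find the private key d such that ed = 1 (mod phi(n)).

Step 1: n = 19 * 11 = 209.
Step 2: phi(n) = 18 * 10 = 180.
Step 3: Find d such that 29 * d = 1 (mod 180).
Step 4: d = 29^(-1) mod 180 = 149.
Verification: 29 * 149 = 4321 = 24 * 180 + 1.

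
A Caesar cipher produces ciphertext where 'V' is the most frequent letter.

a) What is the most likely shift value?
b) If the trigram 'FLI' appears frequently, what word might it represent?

Step 1: In English, 'E' is the most frequent letter (12.7%).
Step 2: The most frequent ciphertext letter is 'V' (position 21).
Step 3: Shift = (21 - 4) mod 26 = 17.
Step 4: Decrypt 'FLI' by shifting back 17:
  F -> O
  L -> U
  I -> R
Step 5: 'FLI' decrypts to 'OUR'.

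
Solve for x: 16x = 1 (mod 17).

Step 1: We need x such that 16 * x = 1 (mod 17).
Step 2: Using the extended Euclidean algorithm or trial:
  16 * 16 = 256 = 15 * 17 + 1.
Step 3: Since 256 mod 17 = 1, the inverse is x = 16.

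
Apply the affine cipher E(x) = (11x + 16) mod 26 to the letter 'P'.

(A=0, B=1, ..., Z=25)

Step 1: Convert 'P' to number: x = 15.
Step 2: E(15) = (11 * 15 + 16) mod 26 = 181 mod 26 = 25.
Step 3: Convert 25 back to letter: Z.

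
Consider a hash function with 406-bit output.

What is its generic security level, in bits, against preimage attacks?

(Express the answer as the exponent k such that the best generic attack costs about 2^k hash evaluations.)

Step 1: The hash has a 406-bit output.
Step 2: Preimage resistance means: given a digest h(x), it should be infeasible to find any input that hashes to it.
With a 406-bit output there are 2^406 possible digests, so a generic brute-force preimage search costs about 2^406 evaluations.
Step 3: Security level = 406 bits.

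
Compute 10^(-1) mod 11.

Step 1: We need x such that 10 * x = 1 (mod 11).
Step 2: Using the extended Euclidean algorithm or trial:
  10 * 10 = 100 = 9 * 11 + 1.
Step 3: Since 100 mod 11 = 1, the inverse is x = 10.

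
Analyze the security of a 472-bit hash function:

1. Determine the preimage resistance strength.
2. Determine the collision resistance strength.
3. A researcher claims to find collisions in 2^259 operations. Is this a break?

Step 1: Preimage resistance requires brute-force of 2^472 operations.
Step 2: Collision resistance (birthday bound) = 2^(472/2) = 2^236.
Step 3: The claimed attack costs 2^259 operations.
Step 4: Since 2^259 >= 2^236, the claimed attack is no faster than the generic birthday attack, so this does not break collision resistance.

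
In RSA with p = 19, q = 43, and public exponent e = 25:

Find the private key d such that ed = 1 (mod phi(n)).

Step 1: n = 19 * 43 = 817.
Step 2: phi(n) = 18 * 42 = 756.
Step 3: Find d such that 25 * d = 1 (mod 756).
Step 4: d = 25^(-1) mod 756 = 121.
Verification: 25 * 121 = 3025 = 4 * 756 + 1.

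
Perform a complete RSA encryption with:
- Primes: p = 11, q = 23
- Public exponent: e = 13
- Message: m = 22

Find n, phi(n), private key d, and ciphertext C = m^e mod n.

Step 1: n = 11 * 23 = 253.
Step 2: phi(n) = (11-1)(23-1) = 10 * 22 = 220.
Step 3: Find d = 13^(-1) mod 220 = 17.
  Verify: 13 * 17 = 221 = 1 (mod 220).
Step 4: C = 22^13 mod 253 = 22.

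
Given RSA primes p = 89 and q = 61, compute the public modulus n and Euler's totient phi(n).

Step 1: n = p * q = 89 * 61 = 5429.
Step 2: phi(n) = (p-1)(q-1) = 88 * 60 = 5280.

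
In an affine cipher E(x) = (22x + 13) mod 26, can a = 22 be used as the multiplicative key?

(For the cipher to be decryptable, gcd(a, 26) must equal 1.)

Step 1: Compute gcd(22, 26).
Step 2: gcd(22, 26) = 2.
Since gcd = 2 != 1, 22 shares a common factor with 26, so it cannot be used.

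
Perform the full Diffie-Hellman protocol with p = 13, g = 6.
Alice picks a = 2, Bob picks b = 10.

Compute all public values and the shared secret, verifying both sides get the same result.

Step 1: A = g^a mod p = 6^2 mod 13 = 10.
Step 2: B = g^b mod p = 6^10 mod 13 = 4.
Step 3: Alice computes s = B^a mod p = 4^2 mod 13 = 3.
Step 4: Bob computes s = A^b mod p = 10^10 mod 13 = 3.
Both sides agree: shared secret = 3.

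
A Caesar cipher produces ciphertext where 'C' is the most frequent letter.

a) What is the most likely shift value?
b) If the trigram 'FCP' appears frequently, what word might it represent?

Step 1: In English, 'E' is the most frequent letter (12.7%).
Step 2: The most frequent ciphertext letter is 'C' (position 2).
Step 3: Shift = (2 - 4) mod 26 = 24.
Step 4: Decrypt 'FCP' by shifting back 24:
  F -> H
  C -> E
  P -> R
Step 5: 'FCP' decrypts to 'HER'.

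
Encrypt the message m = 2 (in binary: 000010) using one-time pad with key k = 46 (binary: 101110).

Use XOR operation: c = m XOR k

Step 1: Write out the XOR operation bit by bit:
  Message: 000010
  Key:     101110
  XOR:     101100
Step 2: Convert to decimal: 101100 = 44.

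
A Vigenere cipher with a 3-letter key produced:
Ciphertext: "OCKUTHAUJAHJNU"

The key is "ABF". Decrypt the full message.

Step 1: Key 'ABF' has length 3. Extended key: ABFABFABFABFAB
Step 2: Decrypt each position:
  O(14) - A(0) = 14 = O
  C(2) - B(1) = 1 = B
  K(10) - F(5) = 5 = F
  U(20) - A(0) = 20 = U
  T(19) - B(1) = 18 = S
  H(7) - F(5) = 2 = C
  A(0) - A(0) = 0 = A
  U(20) - B(1) = 19 = T
  J(9) - F(5) = 4 = E
  A(0) - A(0) = 0 = A
  H(7) - B(1) = 6 = G
  J(9) - F(5) = 4 = E
  N(13) - A(0) = 13 = N
  U(20) - B(1) = 19 = T
Plaintext: OBFUSCATEAGENT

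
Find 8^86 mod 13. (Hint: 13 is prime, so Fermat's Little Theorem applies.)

Step 1: Since 13 is prime, by Fermat's Little Theorem: 8^12 = 1 (mod 13).
Step 2: Reduce exponent: 86 mod 12 = 2.
Step 3: So 8^86 = 8^2 (mod 13).
Step 4: 8^2 mod 13 = 12.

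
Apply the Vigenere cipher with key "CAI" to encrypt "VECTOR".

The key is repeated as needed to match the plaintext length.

Step 1: Repeat key to match plaintext length:
  Plaintext: VECTOR
  Key:       CAICAI
Step 2: Encrypt each letter:
  V(21) + C(2) = (21+2) mod 26 = 23 = X
  E(4) + A(0) = (4+0) mod 26 = 4 = E
  C(2) + I(8) = (2+8) mod 26 = 10 = K
  T(19) + C(2) = (19+2) mod 26 = 21 = V
  O(14) + A(0) = (14+0) mod 26 = 14 = O
  R(17) + I(8) = (17+8) mod 26 = 25 = Z
Ciphertext: XEKVOZ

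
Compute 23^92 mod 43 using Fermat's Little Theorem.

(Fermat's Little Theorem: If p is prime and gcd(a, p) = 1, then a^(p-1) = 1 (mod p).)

Step 1: Since 43 is prime, by Fermat's Little Theorem: 23^42 = 1 (mod 43).
Step 2: Reduce exponent: 92 mod 42 = 8.
Step 3: So 23^92 = 23^8 (mod 43).
Step 4: 23^8 mod 43 = 9.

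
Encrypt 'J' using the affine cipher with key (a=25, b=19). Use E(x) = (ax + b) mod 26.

Step 1: Convert 'J' to number: x = 9.
Step 2: E(9) = (25 * 9 + 19) mod 26 = 244 mod 26 = 10.
Step 3: Convert 10 back to letter: K.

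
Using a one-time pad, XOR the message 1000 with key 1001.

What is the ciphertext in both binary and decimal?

Step 1: Write out the XOR operation bit by bit:
  Message: 1000
  Key:     1001
  XOR:     0001
Step 2: Convert to decimal: 0001 = 1.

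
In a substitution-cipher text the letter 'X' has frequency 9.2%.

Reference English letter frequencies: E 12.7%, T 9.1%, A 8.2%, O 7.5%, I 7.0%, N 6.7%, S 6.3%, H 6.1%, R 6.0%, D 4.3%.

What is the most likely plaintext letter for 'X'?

Step 1: The observed frequency is 9.2%.
Step 2: Compare with English frequencies:
  E: 12.7% (difference: 3.5%)
  T: 9.1% (difference: 0.1%) <-- closest
  A: 8.2% (difference: 1.0%)
  O: 7.5% (difference: 1.7%)
  I: 7.0% (difference: 2.2%)
  N: 6.7% (difference: 2.5%)
  S: 6.3% (difference: 2.9%)
  H: 6.1% (difference: 3.1%)
  R: 6.0% (difference: 3.2%)
  D: 4.3% (difference: 4.9%)
Step 3: 'X' most likely represents 'T' (frequency 9.1%).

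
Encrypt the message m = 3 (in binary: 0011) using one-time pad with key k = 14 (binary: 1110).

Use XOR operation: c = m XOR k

Step 1: Write out the XOR operation bit by bit:
  Message: 0011
  Key:     1110
  XOR:     1101
Step 2: Convert to decimal: 1101 = 13.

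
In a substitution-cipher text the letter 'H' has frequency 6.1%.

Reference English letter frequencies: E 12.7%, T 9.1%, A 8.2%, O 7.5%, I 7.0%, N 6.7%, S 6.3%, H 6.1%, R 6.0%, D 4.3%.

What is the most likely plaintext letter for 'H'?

Step 1: The observed frequency is 6.1%.
Step 2: Compare with English frequencies:
  E: 12.7% (difference: 6.6%)
  T: 9.1% (difference: 3.0%)
  A: 8.2% (difference: 2.1%)
  O: 7.5% (difference: 1.4%)
  I: 7.0% (difference: 0.9%)
  N: 6.7% (difference: 0.6%)
  S: 6.3% (difference: 0.2%)
  H: 6.1% (difference: 0.0%) <-- closest
  R: 6.0% (difference: 0.1%)
  D: 4.3% (difference: 1.8%)
Step 3: 'H' most likely represents 'H' (frequency 6.1%).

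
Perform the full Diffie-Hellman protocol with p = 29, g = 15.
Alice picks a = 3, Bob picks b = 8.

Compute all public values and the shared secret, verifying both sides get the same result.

Step 1: A = g^a mod p = 15^3 mod 29 = 11.
Step 2: B = g^b mod p = 15^8 mod 29 = 23.
Step 3: Alice computes s = B^a mod p = 23^3 mod 29 = 16.
Step 4: Bob computes s = A^b mod p = 11^8 mod 29 = 16.
Both sides agree: shared secret = 16.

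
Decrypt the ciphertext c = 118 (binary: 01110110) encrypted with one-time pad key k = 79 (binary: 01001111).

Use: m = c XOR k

Step 1: XOR ciphertext with key:
  Ciphertext: 01110110
  Key:        01001111
  XOR:        00111001
Step 2: Plaintext = 00111001 = 57 in decimal.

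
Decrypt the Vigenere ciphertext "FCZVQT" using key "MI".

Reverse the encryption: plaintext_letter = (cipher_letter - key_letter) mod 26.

Step 1: Extend key: MIMIMI
Step 2: Decrypt each letter (c - k) mod 26:
  F(5) - M(12) = (5-12) mod 26 = 19 = T
  C(2) - I(8) = (2-8) mod 26 = 20 = U
  Z(25) - M(12) = (25-12) mod 26 = 13 = N
  V(21) - I(8) = (21-8) mod 26 = 13 = N
  Q(16) - M(12) = (16-12) mod 26 = 4 = E
  T(19) - I(8) = (19-8) mod 26 = 11 = L
Plaintext: TUNNEL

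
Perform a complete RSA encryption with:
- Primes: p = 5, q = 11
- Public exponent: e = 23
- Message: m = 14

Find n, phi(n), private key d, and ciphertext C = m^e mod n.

Step 1: n = 5 * 11 = 55.
Step 2: phi(n) = (5-1)(11-1) = 4 * 10 = 40.
Step 3: Find d = 23^(-1) mod 40 = 7.
  Verify: 23 * 7 = 161 = 1 (mod 40).
Step 4: C = 14^23 mod 55 = 49.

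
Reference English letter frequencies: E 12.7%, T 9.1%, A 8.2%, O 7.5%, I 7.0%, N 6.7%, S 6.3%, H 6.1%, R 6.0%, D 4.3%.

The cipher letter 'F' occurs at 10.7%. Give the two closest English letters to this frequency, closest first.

Step 1: Observed frequency of 'F' is 10.7%.
Step 2: Compute distances to each reference frequency and sort:
  T (9.1%): difference = 1.6% <-- BEST
  E (12.7%): difference = 2.0% <-- RUNNER-UP
  A (8.2%): difference = 2.5%
  O (7.5%): difference = 3.2%
  I (7.0%): difference = 3.7%
Step 3: Most likely is 'T' (9.1%, diff 1.6%); second most likely is 'E' (12.7%, diff 2.0%).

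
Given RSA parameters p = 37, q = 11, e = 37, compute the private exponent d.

Step 1: n = 37 * 11 = 407.
Step 2: phi(n) = 36 * 10 = 360.
Step 3: Find d such that 37 * d = 1 (mod 360).
Step 4: d = 37^(-1) mod 360 = 253.
Verification: 37 * 253 = 9361 = 26 * 360 + 1.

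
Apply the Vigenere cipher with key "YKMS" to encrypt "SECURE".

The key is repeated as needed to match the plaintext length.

Step 1: Repeat key to match plaintext length:
  Plaintext: SECURE
  Key:       YKMSYK
Step 2: Encrypt each letter:
  S(18) + Y(24) = (18+24) mod 26 = 16 = Q
  E(4) + K(10) = (4+10) mod 26 = 14 = O
  C(2) + M(12) = (2+12) mod 26 = 14 = O
  U(20) + S(18) = (20+18) mod 26 = 12 = M
  R(17) + Y(24) = (17+24) mod 26 = 15 = P
  E(4) + K(10) = (4+10) mod 26 = 14 = O
Ciphertext: QOOMPO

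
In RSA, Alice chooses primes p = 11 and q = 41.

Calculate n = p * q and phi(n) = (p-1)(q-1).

Step 1: n = p * q = 11 * 41 = 451.
Step 2: phi(n) = (p-1)(q-1) = 10 * 40 = 400.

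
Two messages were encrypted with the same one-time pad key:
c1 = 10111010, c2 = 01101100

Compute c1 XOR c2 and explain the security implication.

Step 1: c1 XOR c2 = (m1 XOR k) XOR (m2 XOR k).
Step 2: By XOR associativity/commutativity: = m1 XOR m2 XOR k XOR k = m1 XOR m2.
Step 3: 10111010 XOR 01101100 = 11010110 = 214.
Step 4: The key cancels out! An attacker learns m1 XOR m2 = 214, revealing the relationship between plaintexts.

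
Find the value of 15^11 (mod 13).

Step 1: Compute 15^11 mod 13 step by step, reducing modulo 13 at each step.
  15^1 mod 13 = 2
  15^2 mod 13 = (2 * 15) mod 13 = 4
  15^3 mod 13 = (4 * 15) mod 13 = 8
  15^4 mod 13 = (8 * 15) mod 13 = 3
  15^5 mod 13 = (3 * 15) mod 13 = 6
  15^6 mod 13 = (6 * 15) mod 13 = 12
  15^7 mod 13 = (12 * 15) mod 13 = 11
  15^8 mod 13 = (11 * 15) mod 13 = 9
  15^9 mod 13 = (9 * 15) mod 13 = 5
  15^10 mod 13 = (5 * 15) mod 13 = 10
  15^11 mod 13 = (10 * 15) mod 13 = 7
Step 2: Result = 7.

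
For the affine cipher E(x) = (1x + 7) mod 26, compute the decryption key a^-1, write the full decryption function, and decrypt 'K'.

Step 1: Find a^-1, the modular inverse of 1 mod 26.
Step 2: We need 1 * a^-1 = 1 (mod 26).
Step 3: 1 * 1 = 1 = 0 * 26 + 1, so a^-1 = 1.
Step 4: D(y) = 1(y - 7) mod 26.
Step 5: Apply to 'K' (y = 10): D(10) = 1 * (10 - 7) mod 26 = 1 * 3 mod 26 = 3 -> 'D'.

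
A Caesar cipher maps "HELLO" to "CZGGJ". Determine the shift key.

Step 1: Compare first letters: H (position 7) -> C (position 2).
Step 2: Shift = (2 - 7) mod 26 = 21.
The shift value is 21.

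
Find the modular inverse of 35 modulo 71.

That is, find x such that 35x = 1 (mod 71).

Step 1: We need x such that 35 * x = 1 (mod 71).
Step 2: Using the extended Euclidean algorithm or trial:
  35 * 69 = 2415 = 34 * 71 + 1.
Step 3: Since 2415 mod 71 = 1, the inverse is x = 69.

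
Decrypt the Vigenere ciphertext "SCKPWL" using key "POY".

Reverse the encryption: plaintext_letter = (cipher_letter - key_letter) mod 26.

Step 1: Extend key: POYPOY
Step 2: Decrypt each letter (c - k) mod 26:
  S(18) - P(15) = (18-15) mod 26 = 3 = D
  C(2) - O(14) = (2-14) mod 26 = 14 = O
  K(10) - Y(24) = (10-24) mod 26 = 12 = M
  P(15) - P(15) = (15-15) mod 26 = 0 = A
  W(22) - O(14) = (22-14) mod 26 = 8 = I
  L(11) - Y(24) = (11-24) mod 26 = 13 = N
Plaintext: DOMAIN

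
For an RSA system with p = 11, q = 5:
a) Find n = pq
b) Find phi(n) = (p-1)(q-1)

Step 1: n = p * q = 11 * 5 = 55.
Step 2: phi(n) = (p-1)(q-1) = 10 * 4 = 40.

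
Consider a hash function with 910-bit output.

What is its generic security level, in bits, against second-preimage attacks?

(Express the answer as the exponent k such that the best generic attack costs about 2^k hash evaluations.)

Step 1: The hash has a 910-bit output.
Step 2: Second-preimage resistance means: given a specific input x, it should be infeasible to find a different y with h(y) = h(x).
With a 910-bit output, a generic search for a second preimage costs about 2^910 evaluations (each trial matches the fixed target with probability 2^-910).
Step 3: Security level = 910 bits.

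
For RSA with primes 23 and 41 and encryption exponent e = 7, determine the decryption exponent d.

Step 1: n = 23 * 41 = 943.
Step 2: phi(n) = 22 * 40 = 880.
Step 3: Find d such that 7 * d = 1 (mod 880).
Step 4: d = 7^(-1) mod 880 = 503.
Verification: 7 * 503 = 3521 = 4 * 880 + 1.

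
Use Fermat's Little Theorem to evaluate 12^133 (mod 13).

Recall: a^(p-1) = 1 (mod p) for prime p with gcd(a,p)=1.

Step 1: Since 13 is prime, by Fermat's Little Theorem: 12^12 = 1 (mod 13).
Step 2: Reduce exponent: 133 mod 12 = 1.
Step 3: So 12^133 = 12^1 (mod 13).
Step 4: 12^1 mod 13 = 12.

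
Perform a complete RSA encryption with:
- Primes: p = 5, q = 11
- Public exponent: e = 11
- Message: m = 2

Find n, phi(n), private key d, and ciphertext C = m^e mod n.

Step 1: n = 5 * 11 = 55.
Step 2: phi(n) = (5-1)(11-1) = 4 * 10 = 40.
Step 3: Find d = 11^(-1) mod 40 = 11.
  Verify: 11 * 11 = 121 = 1 (mod 40).
Step 4: C = 2^11 mod 55 = 13.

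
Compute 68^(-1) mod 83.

Step 1: We need x such that 68 * x = 1 (mod 83).
Step 2: Using the extended Euclidean algorithm or trial:
  68 * 11 = 748 = 9 * 83 + 1.
Step 3: Since 748 mod 83 = 1, the inverse is x = 11.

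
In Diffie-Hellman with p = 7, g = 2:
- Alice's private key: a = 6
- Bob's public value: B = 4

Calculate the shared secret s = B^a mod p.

Step 1: s = B^a mod p = 4^6 mod 7.
  4^1 mod 7 = 4
  4^2 mod 7 = (4 * 4) mod 7 = 2
  4^3 mod 7 = (2 * 4) mod 7 = 1
  4^4 mod 7 = (1 * 4) mod 7 = 4
  4^5 mod 7 = (4 * 4) mod 7 = 2
  4^6 mod 7 = (2 * 4) mod 7 = 1
Result: shared secret = 1.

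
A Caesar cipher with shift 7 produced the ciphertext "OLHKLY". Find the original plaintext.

Step 1: Reverse the shift by subtracting 7 from each letter position.
  O (position 14) -> position (14-7) mod 26 = 7 -> H
  L (position 11) -> position (11-7) mod 26 = 4 -> E
  H (position 7) -> position (7-7) mod 26 = 0 -> A
  K (position 10) -> position (10-7) mod 26 = 3 -> D
  L (position 11) -> position (11-7) mod 26 = 4 -> E
  Y (position 24) -> position (24-7) mod 26 = 17 -> R
Decrypted message: HEADER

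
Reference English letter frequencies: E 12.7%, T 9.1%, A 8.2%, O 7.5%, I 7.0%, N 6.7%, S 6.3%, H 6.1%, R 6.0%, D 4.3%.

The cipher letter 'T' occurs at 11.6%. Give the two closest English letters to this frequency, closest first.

Step 1: Observed frequency of 'T' is 11.6%.
Step 2: Compute distances to each reference frequency and sort:
  E (12.7%): difference = 1.1% <-- BEST
  T (9.1%): difference = 2.5% <-- RUNNER-UP
  A (8.2%): difference = 3.4%
  O (7.5%): difference = 4.1%
  I (7.0%): difference = 4.6%
Step 3: Most likely is 'E' (12.7%, diff 1.1%); second most likely is 'T' (9.1%, diff 2.5%).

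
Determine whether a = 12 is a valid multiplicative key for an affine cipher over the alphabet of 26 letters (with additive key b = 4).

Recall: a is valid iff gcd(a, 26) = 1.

Step 1: Compute gcd(12, 26).
Step 2: gcd(12, 26) = 2.
Since gcd = 2 != 1, 12 shares a common factor with 26, so it cannot be used.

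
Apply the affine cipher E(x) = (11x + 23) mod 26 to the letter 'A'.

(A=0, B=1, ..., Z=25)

Step 1: Convert 'A' to number: x = 0.
Step 2: E(0) = (11 * 0 + 23) mod 26 = 23 mod 26 = 23.
Step 3: Convert 23 back to letter: X.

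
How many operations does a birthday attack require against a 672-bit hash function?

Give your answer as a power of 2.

Step 1: The birthday paradox gives collision probability ~50% after sqrt(2^n) = 2^(n/2) hashes.
Step 2: For 672-bit output: 2^(672/2) = 2^336.
Step 3: Approximately 2^336 hash computations needed.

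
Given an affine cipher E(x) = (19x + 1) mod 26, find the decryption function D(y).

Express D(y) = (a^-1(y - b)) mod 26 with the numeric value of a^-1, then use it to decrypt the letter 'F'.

Step 1: Find a^-1, the modular inverse of 19 mod 26.
Step 2: We need 19 * a^-1 = 1 (mod 26).
Step 3: 19 * 11 = 209 = 8 * 26 + 1, so a^-1 = 11.
Step 4: D(y) = 11(y - 1) mod 26.
Step 5: Apply to 'F' (y = 5): D(5) = 11 * (5 - 1) mod 26 = 11 * 4 mod 26 = 18 -> 'S'.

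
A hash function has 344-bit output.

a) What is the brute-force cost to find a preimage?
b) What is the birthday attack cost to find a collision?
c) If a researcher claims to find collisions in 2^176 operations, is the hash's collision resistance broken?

Step 1: Preimage resistance requires brute-force of 2^344 operations.
Step 2: Collision resistance (birthday bound) = 2^(344/2) = 2^172.
Step 3: The claimed attack costs 2^176 operations.
Step 4: Since 2^176 >= 2^172, the claimed attack is no faster than the generic birthday attack, so this does not break collision resistance.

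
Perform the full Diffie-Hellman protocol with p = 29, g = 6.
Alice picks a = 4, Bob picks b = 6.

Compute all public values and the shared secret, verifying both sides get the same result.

Step 1: A = g^a mod p = 6^4 mod 29 = 20.
Step 2: B = g^b mod p = 6^6 mod 29 = 24.
Step 3: Alice computes s = B^a mod p = 24^4 mod 29 = 16.
Step 4: Bob computes s = A^b mod p = 20^6 mod 29 = 16.
Both sides agree: shared secret = 16.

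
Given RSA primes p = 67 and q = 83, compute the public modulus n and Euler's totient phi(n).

Step 1: n = p * q = 67 * 83 = 5561.
Step 2: phi(n) = (p-1)(q-1) = 66 * 82 = 5412.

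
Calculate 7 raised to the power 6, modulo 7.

Step 1: Compute 7^6 mod 7 step by step, reducing modulo 7 at each step.
  7^1 mod 7 = 0
  7^2 mod 7 = (0 * 7) mod 7 = 0
  7^3 mod 7 = (0 * 7) mod 7 = 0
  7^4 mod 7 = (0 * 7) mod 7 = 0
  7^5 mod 7 = (0 * 7) mod 7 = 0
  7^6 mod 7 = (0 * 7) mod 7 = 0
Step 2: Result = 0.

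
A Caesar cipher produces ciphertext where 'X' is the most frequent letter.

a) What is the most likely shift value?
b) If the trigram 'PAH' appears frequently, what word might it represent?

Step 1: In English, 'E' is the most frequent letter (12.7%).
Step 2: The most frequent ciphertext letter is 'X' (position 23).
Step 3: Shift = (23 - 4) mod 26 = 19.
Step 4: Decrypt 'PAH' by shifting back 19:
  P -> W
  A -> H
  H -> O
Step 5: 'PAH' decrypts to 'WHO'.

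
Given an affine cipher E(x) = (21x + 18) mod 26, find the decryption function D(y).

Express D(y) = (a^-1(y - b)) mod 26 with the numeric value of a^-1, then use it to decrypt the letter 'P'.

Step 1: Find a^-1, the modular inverse of 21 mod 26.
Step 2: We need 21 * a^-1 = 1 (mod 26).
Step 3: 21 * 5 = 105 = 4 * 26 + 1, so a^-1 = 5.
Step 4: D(y) = 5(y - 18) mod 26.
Step 5: Apply to 'P' (y = 15): D(15) = 5 * (15 - 18) mod 26 = 5 * -3 mod 26 = 11 -> 'L'.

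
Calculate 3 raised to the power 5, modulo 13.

Step 1: Compute 3^5 mod 13 step by step, reducing modulo 13 at each step.
  3^1 mod 13 = 3
  3^2 mod 13 = (3 * 3) mod 13 = 9
  3^3 mod 13 = (9 * 3) mod 13 = 1
  3^4 mod 13 = (1 * 3) mod 13 = 3
  3^5 mod 13 = (3 * 3) mod 13 = 9
Step 2: Result = 9.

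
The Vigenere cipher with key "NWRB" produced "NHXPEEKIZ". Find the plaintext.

Step 1: Extend key: NWRBNWRBN
Step 2: Decrypt each letter (c - k) mod 26:
  N(13) - N(13) = (13-13) mod 26 = 0 = A
  H(7) - W(22) = (7-22) mod 26 = 11 = L
  X(23) - R(17) = (23-17) mod 26 = 6 = G
  P(15) - B(1) = (15-1) mod 26 = 14 = O
  E(4) - N(13) = (4-13) mod 26 = 17 = R
  E(4) - W(22) = (4-22) mod 26 = 8 = I
  K(10) - R(17) = (10-17) mod 26 = 19 = T
  I(8) - B(1) = (8-1) mod 26 = 7 = H
  Z(25) - N(13) = (25-13) mod 26 = 12 = M
Plaintext: ALGORITHM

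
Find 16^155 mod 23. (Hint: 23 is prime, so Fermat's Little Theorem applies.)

Step 1: Since 23 is prime, by Fermat's Little Theorem: 16^22 = 1 (mod 23).
Step 2: Reduce exponent: 155 mod 22 = 1.
Step 3: So 16^155 = 16^1 (mod 23).
Step 4: 16^1 mod 23 = 16.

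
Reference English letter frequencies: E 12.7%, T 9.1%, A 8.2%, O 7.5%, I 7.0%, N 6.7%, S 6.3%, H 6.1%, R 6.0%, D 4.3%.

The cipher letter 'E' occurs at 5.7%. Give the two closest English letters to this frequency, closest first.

Step 1: Observed frequency of 'E' is 5.7%.
Step 2: Compute distances to each reference frequency and sort:
  R (6.0%): difference = 0.3% <-- BEST
  H (6.1%): difference = 0.4% <-- RUNNER-UP
  S (6.3%): difference = 0.6%
  N (6.7%): difference = 1.0%
  I (7.0%): difference = 1.3%
Step 3: Most likely is 'R' (6.0%, diff 0.3%); second most likely is 'H' (6.1%, diff 0.4%).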